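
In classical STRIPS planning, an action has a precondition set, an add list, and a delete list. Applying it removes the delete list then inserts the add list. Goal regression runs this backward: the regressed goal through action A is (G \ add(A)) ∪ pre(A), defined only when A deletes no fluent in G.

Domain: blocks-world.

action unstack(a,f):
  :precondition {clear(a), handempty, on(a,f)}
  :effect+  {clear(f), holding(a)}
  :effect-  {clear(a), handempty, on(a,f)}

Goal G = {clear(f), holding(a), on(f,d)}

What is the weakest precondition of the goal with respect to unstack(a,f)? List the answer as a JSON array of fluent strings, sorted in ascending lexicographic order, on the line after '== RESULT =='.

Regress:
  G ∩ del = {}  (empty — regression defined)
  G \ add = {clear(f), holding(a), on(f,d)} \ {clear(f), holding(a)} = {on(f,d)}
  ∪ pre   = {on(f,d)} ∪ {clear(a), handempty, on(a,f)}
          = {clear(a), handempty, on(a,f), on(f,d)}

== RESULT ==
["clear(a)", "handempty", "on(a,f)", "on(f,d)"]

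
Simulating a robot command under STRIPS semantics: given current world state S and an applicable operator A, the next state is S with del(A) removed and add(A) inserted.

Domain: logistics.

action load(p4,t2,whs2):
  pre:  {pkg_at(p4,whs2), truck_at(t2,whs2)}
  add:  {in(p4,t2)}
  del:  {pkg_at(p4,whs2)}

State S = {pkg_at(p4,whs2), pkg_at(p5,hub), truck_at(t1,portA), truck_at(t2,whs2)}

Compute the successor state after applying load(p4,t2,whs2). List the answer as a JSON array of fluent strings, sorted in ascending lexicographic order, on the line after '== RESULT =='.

Compute (S \ del) ∪ add:
  pre ⊆ S: {pkg_at(p4,whs2), truck_at(t2,whs2)} ⊆ S  — applicable
  S \ del = {pkg_at(p5,hub), truck_at(t1,portA), truck_at(t2,whs2)}
  ∪ add   = {in(p4,t2), pkg_at(p5,hub), truck_at(t1,portA), truck_at(t2,whs2)}

== RESULT ==
["in(p4,t2)", "pkg_at(p5,hub)", "truck_at(t1,portA)", "truck_at(t2,whs2)"]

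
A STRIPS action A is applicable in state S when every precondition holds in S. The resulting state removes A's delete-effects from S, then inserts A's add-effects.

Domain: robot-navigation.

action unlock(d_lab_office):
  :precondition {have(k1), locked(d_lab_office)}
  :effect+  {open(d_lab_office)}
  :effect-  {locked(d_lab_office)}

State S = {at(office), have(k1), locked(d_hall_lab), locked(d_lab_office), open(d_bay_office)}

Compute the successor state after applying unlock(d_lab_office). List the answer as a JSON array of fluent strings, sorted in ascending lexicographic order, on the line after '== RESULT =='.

Progress:
  pre ⊆ S: {have(k1), locked(d_lab_office)} ⊆ S  — applicable
  S \ del = {at(office), have(k1), locked(d_hall_lab), open(d_bay_office)}
  ∪ add   = {at(office), have(k1), locked(d_hall_lab), open(d_bay_office), open(d_lab_office)}

== RESULT ==
["at(office)", "have(k1)", "locked(d_hall_lab)", "open(d_bay_office)", "open(d_lab_office)"]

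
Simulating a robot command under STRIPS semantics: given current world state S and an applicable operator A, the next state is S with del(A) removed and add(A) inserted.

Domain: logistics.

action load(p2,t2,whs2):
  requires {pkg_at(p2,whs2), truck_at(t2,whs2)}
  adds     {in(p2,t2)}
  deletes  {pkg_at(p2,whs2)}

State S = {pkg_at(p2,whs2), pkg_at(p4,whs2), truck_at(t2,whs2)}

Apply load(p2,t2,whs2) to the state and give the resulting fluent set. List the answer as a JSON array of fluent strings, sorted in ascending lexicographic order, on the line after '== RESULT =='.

Progress:
  pre ⊆ S: {pkg_at(p2,whs2), truck_at(t2,whs2)} ⊆ S  — applicable
  S \ del = {pkg_at(p4,whs2), truck_at(t2,whs2)}
  ∪ add   = {in(p2,t2), pkg_at(p4,whs2), truck_at(t2,whs2)}

== RESULT ==
["in(p2,t2)", "pkg_at(p4,whs2)", "truck_at(t2,whs2)"]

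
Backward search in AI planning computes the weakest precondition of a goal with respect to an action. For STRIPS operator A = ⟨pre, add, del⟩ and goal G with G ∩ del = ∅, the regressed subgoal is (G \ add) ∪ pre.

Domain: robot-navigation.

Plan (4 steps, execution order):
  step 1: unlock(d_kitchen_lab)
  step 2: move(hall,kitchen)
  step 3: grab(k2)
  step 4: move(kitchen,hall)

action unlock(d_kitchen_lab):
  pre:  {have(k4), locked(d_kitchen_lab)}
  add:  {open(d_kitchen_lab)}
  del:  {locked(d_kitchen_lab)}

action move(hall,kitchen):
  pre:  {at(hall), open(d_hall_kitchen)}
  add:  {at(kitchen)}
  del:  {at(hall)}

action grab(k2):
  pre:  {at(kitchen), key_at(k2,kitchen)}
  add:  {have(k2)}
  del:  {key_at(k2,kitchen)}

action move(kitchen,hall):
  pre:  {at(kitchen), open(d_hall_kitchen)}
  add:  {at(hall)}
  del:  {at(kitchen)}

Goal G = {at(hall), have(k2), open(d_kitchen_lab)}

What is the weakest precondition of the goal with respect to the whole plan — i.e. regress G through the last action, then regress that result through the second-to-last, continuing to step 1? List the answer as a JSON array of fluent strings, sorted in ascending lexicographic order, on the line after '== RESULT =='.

Work backward from the goal:
  through step 4 (move(kitchen,hall)): drop {at(hall)}, keep {have(k2), open(d_kitchen_lab)}, require {at(kitchen), open(d_hall_kitchen)}
    → {at(kitchen), have(k2), open(d_hall_kitchen), open(d_kitchen_lab)}
  through step 3 (grab(k2)): drop {have(k2)}, keep {at(kitchen), open(d_hall_kitchen), open(d_kitchen_lab)}, require {at(kitchen), key_at(k2,kitchen)}
    → {at(kitchen), key_at(k2,kitchen), open(d_hall_kitchen), open(d_kitchen_lab)}
  through step 2 (move(hall,kitchen)): drop {at(kitchen)}, keep {key_at(k2,kitchen), open(d_hall_kitchen), open(d_kitchen_lab)}, require {at(hall), open(d_hall_kitchen)}
    → {at(hall), key_at(k2,kitchen), open(d_hall_kitchen), open(d_kitchen_lab)}
  through step 1 (unlock(d_kitchen_lab)): drop {open(d_kitchen_lab)}, keep {at(hall), key_at(k2,kitchen), open(d_hall_kitchen)}, require {have(k4), locked(d_kitchen_lab)}
    → {at(hall), have(k4), key_at(k2,kitchen), locked(d_kitchen_lab), open(d_hall_kitchen)}

== RESULT ==
["at(hall)", "have(k4)", "key_at(k2,kitchen)", "locked(d_kitchen_lab)", "open(d_hall_kitchen)"]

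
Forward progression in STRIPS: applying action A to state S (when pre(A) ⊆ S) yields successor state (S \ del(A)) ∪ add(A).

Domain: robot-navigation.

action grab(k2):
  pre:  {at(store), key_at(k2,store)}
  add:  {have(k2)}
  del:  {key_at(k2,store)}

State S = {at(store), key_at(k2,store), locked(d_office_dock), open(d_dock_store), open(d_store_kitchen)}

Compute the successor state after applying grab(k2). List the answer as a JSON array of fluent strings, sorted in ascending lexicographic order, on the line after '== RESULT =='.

Compute (S \ del) ∪ add:
  pre ⊆ S: {at(store), key_at(k2,store)} ⊆ S  — applicable
  S \ del = {at(store), locked(d_office_dock), open(d_dock_store), open(d_store_kitchen)}
  ∪ add   = {at(store), have(k2), locked(d_office_dock), open(d_dock_store), open(d_store_kitchen)}

== RESULT ==
["at(store)", "have(k2)", "locked(d_office_dock)", "open(d_dock_store)", "open(d_store_kitchen)"]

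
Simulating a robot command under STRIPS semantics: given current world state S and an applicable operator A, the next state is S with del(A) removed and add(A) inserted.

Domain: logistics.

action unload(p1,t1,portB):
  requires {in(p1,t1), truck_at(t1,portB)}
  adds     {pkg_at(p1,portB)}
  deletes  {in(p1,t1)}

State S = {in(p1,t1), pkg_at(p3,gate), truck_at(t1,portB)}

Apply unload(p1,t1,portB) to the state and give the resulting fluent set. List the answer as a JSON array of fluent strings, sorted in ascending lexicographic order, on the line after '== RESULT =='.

Progress:
  pre ⊆ S: {in(p1,t1), truck_at(t1,portB)} ⊆ S  — applicable
  S \ del = {pkg_at(p3,gate), truck_at(t1,portB)}
  ∪ add   = {pkg_at(p1,portB), pkg_at(p3,gate), truck_at(t1,portB)}

== RESULT ==
["pkg_at(p1,portB)", "pkg_at(p3,gate)", "truck_at(t1,portB)"]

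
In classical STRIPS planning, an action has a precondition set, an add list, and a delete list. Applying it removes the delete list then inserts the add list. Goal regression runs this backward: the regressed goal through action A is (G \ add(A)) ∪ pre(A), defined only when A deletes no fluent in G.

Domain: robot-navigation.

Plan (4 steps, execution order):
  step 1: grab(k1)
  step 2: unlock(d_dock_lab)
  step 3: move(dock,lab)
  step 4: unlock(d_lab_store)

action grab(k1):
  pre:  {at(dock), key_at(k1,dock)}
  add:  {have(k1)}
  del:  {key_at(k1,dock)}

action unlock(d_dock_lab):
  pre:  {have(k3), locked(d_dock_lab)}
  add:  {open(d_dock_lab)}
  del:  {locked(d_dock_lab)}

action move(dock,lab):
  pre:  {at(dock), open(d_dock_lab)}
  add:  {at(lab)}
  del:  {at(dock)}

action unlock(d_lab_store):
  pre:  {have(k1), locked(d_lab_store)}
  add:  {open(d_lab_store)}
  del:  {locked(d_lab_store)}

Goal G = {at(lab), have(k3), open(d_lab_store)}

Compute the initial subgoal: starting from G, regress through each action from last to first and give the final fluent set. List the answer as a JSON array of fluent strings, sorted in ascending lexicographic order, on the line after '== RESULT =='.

Regress step by step:
  through step 4 (unlock(d_lab_store)): drop {open(d_lab_store)}, keep {at(lab), have(k3)}, require {have(k1), locked(d_lab_store)}
    → {at(lab), have(k1), have(k3), locked(d_lab_store)}
  through step 3 (move(dock,lab)): drop {at(lab)}, keep {have(k1), have(k3), locked(d_lab_store)}, require {at(dock), open(d_dock_lab)}
    → {at(dock), have(k1), have(k3), locked(d_lab_store), open(d_dock_lab)}
  through step 2 (unlock(d_dock_lab)): drop {open(d_dock_lab)}, keep {at(dock), have(k1), have(k3), locked(d_lab_store)}, require {have(k3), locked(d_dock_lab)}
    → {at(dock), have(k1), have(k3), locked(d_dock_lab), locked(d_lab_store)}
  through step 1 (grab(k1)): drop {have(k1)}, keep {at(dock), have(k3), locked(d_dock_lab), locked(d_lab_store)}, require {at(dock), key_at(k1,dock)}
    → {at(dock), have(k3), key_at(k1,dock), locked(d_dock_lab), locked(d_lab_store)}

== RESULT ==
["at(dock)", "have(k3)", "key_at(k1,dock)", "locked(d_dock_lab)", "locked(d_lab_store)"]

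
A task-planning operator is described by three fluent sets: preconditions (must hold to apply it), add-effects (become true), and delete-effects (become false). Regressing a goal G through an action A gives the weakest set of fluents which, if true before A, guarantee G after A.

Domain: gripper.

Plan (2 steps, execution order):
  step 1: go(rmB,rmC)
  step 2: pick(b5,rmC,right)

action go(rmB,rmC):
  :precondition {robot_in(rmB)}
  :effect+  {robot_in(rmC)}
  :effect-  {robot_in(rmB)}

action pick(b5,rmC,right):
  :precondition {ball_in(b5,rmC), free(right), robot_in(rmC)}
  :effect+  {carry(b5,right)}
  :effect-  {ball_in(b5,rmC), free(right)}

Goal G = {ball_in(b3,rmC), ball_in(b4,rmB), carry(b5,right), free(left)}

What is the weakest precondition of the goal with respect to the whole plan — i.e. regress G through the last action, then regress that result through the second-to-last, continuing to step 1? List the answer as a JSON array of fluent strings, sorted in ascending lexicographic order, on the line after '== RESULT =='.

Work backward from the goal:
  through step 2 (pick(b5,rmC,right)): drop {carry(b5,right)}, keep {ball_in(b3,rmC), ball_in(b4,rmB), free(left)}, require {ball_in(b5,rmC), free(right), robot_in(rmC)}
    → {ball_in(b3,rmC), ball_in(b4,rmB), ball_in(b5,rmC), free(left), free(right), robot_in(rmC)}
  through step 1 (go(rmB,rmC)): drop {robot_in(rmC)}, keep {ball_in(b3,rmC), ball_in(b4,rmB), ball_in(b5,rmC), free(left), free(right)}, require {robot_in(rmB)}
    → {ball_in(b3,rmC), ball_in(b4,rmB), ball_in(b5,rmC), free(left), free(right), robot_in(rmB)}

== RESULT ==
["ball_in(b3,rmC)", "ball_in(b4,rmB)", "ball_in(b5,rmC)", "free(left)", "free(right)", "robot_in(rmB)"]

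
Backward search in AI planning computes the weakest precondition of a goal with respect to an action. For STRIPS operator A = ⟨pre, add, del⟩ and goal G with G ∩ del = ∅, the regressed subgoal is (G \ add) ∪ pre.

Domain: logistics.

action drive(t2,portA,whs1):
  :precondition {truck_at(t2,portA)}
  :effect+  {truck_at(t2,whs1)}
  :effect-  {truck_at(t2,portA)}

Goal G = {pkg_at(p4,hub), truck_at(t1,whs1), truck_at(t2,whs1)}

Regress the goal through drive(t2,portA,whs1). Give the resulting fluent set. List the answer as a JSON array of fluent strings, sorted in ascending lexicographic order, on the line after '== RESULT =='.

Regress:
  G ∩ del = {}  (empty — regression defined)
  G \ add = {pkg_at(p4,hub), truck_at(t1,whs1), truck_at(t2,whs1)} \ {truck_at(t2,whs1)} = {pkg_at(p4,hub), truck_at(t1,whs1)}
  ∪ pre   = {pkg_at(p4,hub), truck_at(t1,whs1)} ∪ {truck_at(t2,portA)}
          = {pkg_at(p4,hub), truck_at(t1,whs1), truck_at(t2,portA)}

== RESULT ==
["pkg_at(p4,hub)", "truck_at(t1,whs1)", "truck_at(t2,portA)"]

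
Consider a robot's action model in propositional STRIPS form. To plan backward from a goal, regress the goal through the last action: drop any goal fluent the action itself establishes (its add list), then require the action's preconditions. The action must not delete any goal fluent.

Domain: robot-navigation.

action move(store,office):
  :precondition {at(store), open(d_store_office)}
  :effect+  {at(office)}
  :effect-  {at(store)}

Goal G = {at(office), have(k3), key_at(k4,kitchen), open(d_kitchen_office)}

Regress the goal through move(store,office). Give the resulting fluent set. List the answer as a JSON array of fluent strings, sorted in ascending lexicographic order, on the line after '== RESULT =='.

Compute (G \ add) ∪ pre:
  G ∩ del = {}  (empty — regression defined)
  G \ add = {at(office), have(k3), key_at(k4,kitchen), open(d_kitchen_office)} \ {at(office)} = {have(k3), key_at(k4,kitchen), open(d_kitchen_office)}
  ∪ pre   = {have(k3), key_at(k4,kitchen), open(d_kitchen_office)} ∪ {at(store), open(d_store_office)}
          = {at(store), have(k3), key_at(k4,kitchen), open(d_kitchen_office), open(d_store_office)}

== RESULT ==
["at(store)", "have(k3)", "key_at(k4,kitchen)", "open(d_kitchen_office)", "open(d_store_office)"]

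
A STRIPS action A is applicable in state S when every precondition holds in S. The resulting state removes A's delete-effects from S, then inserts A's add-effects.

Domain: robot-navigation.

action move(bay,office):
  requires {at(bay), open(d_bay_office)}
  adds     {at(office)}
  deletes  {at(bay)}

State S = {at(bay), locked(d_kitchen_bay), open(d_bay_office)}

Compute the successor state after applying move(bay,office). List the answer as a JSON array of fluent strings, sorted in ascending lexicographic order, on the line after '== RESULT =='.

Compute (S \ del) ∪ add:
  pre ⊆ S: {at(bay), open(d_bay_office)} ⊆ S  — applicable
  S \ del = {locked(d_kitchen_bay), open(d_bay_office)}
  ∪ add   = {at(office), locked(d_kitchen_bay), open(d_bay_office)}

== RESULT ==
["at(office)", "locked(d_kitchen_bay)", "open(d_bay_office)"]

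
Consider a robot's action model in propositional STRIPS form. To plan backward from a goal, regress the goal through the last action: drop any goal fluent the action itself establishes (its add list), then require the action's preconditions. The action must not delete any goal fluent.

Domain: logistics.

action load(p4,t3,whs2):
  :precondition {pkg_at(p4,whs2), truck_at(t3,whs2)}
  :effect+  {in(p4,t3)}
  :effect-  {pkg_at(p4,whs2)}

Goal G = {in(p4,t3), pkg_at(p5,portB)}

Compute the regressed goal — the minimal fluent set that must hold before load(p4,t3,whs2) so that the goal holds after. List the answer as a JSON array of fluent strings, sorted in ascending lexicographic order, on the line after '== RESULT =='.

Compute (G \ add) ∪ pre:
  G ∩ del = {}  (empty — regression defined)
  G \ add = {in(p4,t3), pkg_at(p5,portB)} \ {in(p4,t3)} = {pkg_at(p5,portB)}
  ∪ pre   = {pkg_at(p5,portB)} ∪ {pkg_at(p4,whs2), truck_at(t3,whs2)}
          = {pkg_at(p4,whs2), pkg_at(p5,portB), truck_at(t3,whs2)}

== RESULT ==
["pkg_at(p4,whs2)", "pkg_at(p5,portB)", "truck_at(t3,whs2)"]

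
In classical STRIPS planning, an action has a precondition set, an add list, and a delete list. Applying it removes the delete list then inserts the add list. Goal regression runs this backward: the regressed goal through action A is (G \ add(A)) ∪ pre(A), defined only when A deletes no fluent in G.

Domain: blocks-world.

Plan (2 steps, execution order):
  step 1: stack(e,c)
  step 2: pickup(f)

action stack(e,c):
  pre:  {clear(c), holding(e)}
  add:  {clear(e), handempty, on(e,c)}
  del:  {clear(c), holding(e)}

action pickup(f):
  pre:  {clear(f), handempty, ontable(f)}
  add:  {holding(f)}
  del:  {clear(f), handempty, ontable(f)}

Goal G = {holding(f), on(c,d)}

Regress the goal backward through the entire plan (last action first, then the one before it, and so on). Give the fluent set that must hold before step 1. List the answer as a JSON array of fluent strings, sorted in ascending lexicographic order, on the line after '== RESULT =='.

Work backward from the goal:
  through step 2 (pickup(f)): drop {holding(f)}, keep {on(c,d)}, require {clear(f), handempty, ontable(f)}
    → {clear(f), handempty, on(c,d), ontable(f)}
  through step 1 (stack(e,c)): drop {handempty}, keep {clear(f), on(c,d), ontable(f)}, require {clear(c), holding(e)}
    → {clear(c), clear(f), holding(e), on(c,d), ontable(f)}

== RESULT ==
["clear(c)", "clear(f)", "holding(e)", "on(c,d)", "ontable(f)"]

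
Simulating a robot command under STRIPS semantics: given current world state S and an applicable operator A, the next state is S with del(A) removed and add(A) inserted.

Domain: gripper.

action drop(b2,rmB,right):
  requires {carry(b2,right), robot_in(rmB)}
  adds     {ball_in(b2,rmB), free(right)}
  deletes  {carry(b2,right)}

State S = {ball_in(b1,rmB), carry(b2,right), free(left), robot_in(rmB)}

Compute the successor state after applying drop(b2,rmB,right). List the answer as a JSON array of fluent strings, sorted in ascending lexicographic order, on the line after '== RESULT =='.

Progress:
  pre ⊆ S: {carry(b2,right), robot_in(rmB)} ⊆ S  — applicable
  S \ del = {ball_in(b1,rmB), free(left), robot_in(rmB)}
  ∪ add   = {ball_in(b1,rmB), ball_in(b2,rmB), free(left), free(right), robot_in(rmB)}

== RESULT ==
["ball_in(b1,rmB)", "ball_in(b2,rmB)", "free(left)", "free(right)", "robot_in(rmB)"]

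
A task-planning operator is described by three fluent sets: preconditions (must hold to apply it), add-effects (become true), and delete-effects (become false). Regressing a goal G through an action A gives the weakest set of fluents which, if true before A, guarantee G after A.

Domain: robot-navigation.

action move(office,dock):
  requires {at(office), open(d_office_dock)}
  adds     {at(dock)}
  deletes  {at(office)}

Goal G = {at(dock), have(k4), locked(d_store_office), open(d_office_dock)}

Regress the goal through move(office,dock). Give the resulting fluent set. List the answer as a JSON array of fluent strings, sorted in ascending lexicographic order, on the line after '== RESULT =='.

Compute (G \ add) ∪ pre:
  G ∩ del = {}  (empty — regression defined)
  G \ add = {at(dock), have(k4), locked(d_store_office), open(d_office_dock)} \ {at(dock)} = {have(k4), locked(d_store_office), open(d_office_dock)}
  ∪ pre   = {have(k4), locked(d_store_office), open(d_office_dock)} ∪ {at(office), open(d_office_dock)}
          = {at(office), have(k4), locked(d_store_office), open(d_office_dock)}

== RESULT ==
["at(office)", "have(k4)", "locked(d_store_office)", "open(d_office_dock)"]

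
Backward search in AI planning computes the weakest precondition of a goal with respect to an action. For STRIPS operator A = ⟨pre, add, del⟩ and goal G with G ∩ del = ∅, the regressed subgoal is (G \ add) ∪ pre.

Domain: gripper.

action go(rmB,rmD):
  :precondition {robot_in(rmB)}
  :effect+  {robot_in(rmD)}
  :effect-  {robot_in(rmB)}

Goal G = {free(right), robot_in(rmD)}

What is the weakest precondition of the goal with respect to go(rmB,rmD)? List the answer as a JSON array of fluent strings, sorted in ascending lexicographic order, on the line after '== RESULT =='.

Regress:
  G ∩ del = {}  (empty — regression defined)
  G \ add = {free(right), robot_in(rmD)} \ {robot_in(rmD)} = {free(right)}
  ∪ pre   = {free(right)} ∪ {robot_in(rmB)}
          = {free(right), robot_in(rmB)}

== RESULT ==
["free(right)", "robot_in(rmB)"]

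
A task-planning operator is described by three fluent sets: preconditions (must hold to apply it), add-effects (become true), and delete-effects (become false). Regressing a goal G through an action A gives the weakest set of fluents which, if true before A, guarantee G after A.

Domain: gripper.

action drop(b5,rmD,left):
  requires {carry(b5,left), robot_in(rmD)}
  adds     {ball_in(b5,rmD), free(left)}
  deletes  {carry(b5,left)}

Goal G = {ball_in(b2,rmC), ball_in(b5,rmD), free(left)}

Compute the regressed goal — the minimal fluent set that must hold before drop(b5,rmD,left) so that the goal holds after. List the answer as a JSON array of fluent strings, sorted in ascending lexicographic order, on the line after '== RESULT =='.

Compute (G \ add) ∪ pre:
  G ∩ del = {}  (empty — regression defined)
  G \ add = {ball_in(b2,rmC), ball_in(b5,rmD), free(left)} \ {ball_in(b5,rmD), free(left)} = {ball_in(b2,rmC)}
  ∪ pre   = {ball_in(b2,rmC)} ∪ {carry(b5,left), robot_in(rmD)}
          = {ball_in(b2,rmC), carry(b5,left), robot_in(rmD)}

== RESULT ==
["ball_in(b2,rmC)", "carry(b5,left)", "robot_in(rmD)"]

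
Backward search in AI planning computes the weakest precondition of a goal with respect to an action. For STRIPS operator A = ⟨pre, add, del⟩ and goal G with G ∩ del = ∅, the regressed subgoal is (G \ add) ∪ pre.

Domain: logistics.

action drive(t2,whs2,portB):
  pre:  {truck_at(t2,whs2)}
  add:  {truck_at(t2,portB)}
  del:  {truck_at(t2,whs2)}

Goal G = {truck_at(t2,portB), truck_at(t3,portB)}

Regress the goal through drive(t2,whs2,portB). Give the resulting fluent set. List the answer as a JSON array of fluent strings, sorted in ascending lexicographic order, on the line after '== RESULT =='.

Regress:
  G ∩ del = {}  (empty — regression defined)
  G \ add = {truck_at(t2,portB), truck_at(t3,portB)} \ {truck_at(t2,portB)} = {truck_at(t3,portB)}
  ∪ pre   = {truck_at(t3,portB)} ∪ {truck_at(t2,whs2)}
          = {truck_at(t2,whs2), truck_at(t3,portB)}

== RESULT ==
["truck_at(t2,whs2)", "truck_at(t3,portB)"]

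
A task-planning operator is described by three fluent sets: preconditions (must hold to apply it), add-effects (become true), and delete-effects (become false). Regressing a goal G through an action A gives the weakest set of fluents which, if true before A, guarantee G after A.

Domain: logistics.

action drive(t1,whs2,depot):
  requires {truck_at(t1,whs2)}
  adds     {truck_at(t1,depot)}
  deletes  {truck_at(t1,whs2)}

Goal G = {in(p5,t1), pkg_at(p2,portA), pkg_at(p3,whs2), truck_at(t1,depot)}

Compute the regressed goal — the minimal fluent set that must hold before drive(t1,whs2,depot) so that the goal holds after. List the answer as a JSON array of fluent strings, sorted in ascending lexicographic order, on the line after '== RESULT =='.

Regress:
  G ∩ del = {}  (empty — regression defined)
  G \ add = {in(p5,t1), pkg_at(p2,portA), pkg_at(p3,whs2), truck_at(t1,depot)} \ {truck_at(t1,depot)} = {in(p5,t1), pkg_at(p2,portA), pkg_at(p3,whs2)}
  ∪ pre   = {in(p5,t1), pkg_at(p2,portA), pkg_at(p3,whs2)} ∪ {truck_at(t1,whs2)}
          = {in(p5,t1), pkg_at(p2,portA), pkg_at(p3,whs2), truck_at(t1,whs2)}

== RESULT ==
["in(p5,t1)", "pkg_at(p2,portA)", "pkg_at(p3,whs2)", "truck_at(t1,whs2)"]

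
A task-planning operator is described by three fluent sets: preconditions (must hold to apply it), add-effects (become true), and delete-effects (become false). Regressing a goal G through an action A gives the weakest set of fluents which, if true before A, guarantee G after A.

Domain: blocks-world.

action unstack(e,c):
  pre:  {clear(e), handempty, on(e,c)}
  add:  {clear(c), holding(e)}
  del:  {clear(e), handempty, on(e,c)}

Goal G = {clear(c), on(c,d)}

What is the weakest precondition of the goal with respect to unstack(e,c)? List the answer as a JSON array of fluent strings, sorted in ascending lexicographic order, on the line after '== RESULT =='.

Regress:
  G ∩ del = {}  (empty — regression defined)
  G \ add = {clear(c), on(c,d)} \ {clear(c), holding(e)} = {on(c,d)}
  ∪ pre   = {on(c,d)} ∪ {clear(e), handempty, on(e,c)}
          = {clear(e), handempty, on(c,d), on(e,c)}

== RESULT ==
["clear(e)", "handempty", "on(c,d)", "on(e,c)"]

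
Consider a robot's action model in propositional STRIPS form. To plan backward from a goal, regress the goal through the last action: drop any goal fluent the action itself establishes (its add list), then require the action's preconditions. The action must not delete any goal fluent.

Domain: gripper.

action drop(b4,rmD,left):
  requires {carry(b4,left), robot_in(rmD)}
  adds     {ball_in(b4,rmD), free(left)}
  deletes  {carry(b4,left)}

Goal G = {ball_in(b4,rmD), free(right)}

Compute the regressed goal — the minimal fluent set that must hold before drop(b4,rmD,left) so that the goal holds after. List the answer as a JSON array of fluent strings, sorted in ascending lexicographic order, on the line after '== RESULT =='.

Compute (G \ add) ∪ pre:
  G ∩ del = {}  (empty — regression defined)
  G \ add = {ball_in(b4,rmD), free(right)} \ {ball_in(b4,rmD), free(left)} = {free(right)}
  ∪ pre   = {free(right)} ∪ {carry(b4,left), robot_in(rmD)}
          = {carry(b4,left), free(right), robot_in(rmD)}

== RESULT ==
["carry(b4,left)", "free(right)", "robot_in(rmD)"]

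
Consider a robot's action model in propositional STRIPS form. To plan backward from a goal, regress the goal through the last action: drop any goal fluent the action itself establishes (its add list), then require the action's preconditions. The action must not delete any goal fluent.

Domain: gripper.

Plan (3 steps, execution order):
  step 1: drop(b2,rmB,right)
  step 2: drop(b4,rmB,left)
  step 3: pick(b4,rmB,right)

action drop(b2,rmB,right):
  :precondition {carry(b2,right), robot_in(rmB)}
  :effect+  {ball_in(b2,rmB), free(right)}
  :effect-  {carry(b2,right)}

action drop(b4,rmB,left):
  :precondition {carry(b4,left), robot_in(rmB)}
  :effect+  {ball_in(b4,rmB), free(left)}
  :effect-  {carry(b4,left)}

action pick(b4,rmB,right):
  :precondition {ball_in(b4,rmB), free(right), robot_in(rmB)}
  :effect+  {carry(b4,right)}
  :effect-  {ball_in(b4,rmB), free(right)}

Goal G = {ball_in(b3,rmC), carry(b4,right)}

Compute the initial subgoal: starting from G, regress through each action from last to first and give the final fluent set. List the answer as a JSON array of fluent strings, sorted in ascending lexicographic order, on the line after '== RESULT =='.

Regress step by step:
  through step 3 (pick(b4,rmB,right)): drop {carry(b4,right)}, keep {ball_in(b3,rmC)}, require {ball_in(b4,rmB), free(right), robot_in(rmB)}
    → {ball_in(b3,rmC), ball_in(b4,rmB), free(right), robot_in(rmB)}
  through step 2 (drop(b4,rmB,left)): drop {ball_in(b4,rmB)}, keep {ball_in(b3,rmC), free(right), robot_in(rmB)}, require {carry(b4,left), robot_in(rmB)}
    → {ball_in(b3,rmC), carry(b4,left), free(right), robot_in(rmB)}
  through step 1 (drop(b2,rmB,right)): drop {free(right)}, keep {ball_in(b3,rmC), carry(b4,left), robot_in(rmB)}, require {carry(b2,right), robot_in(rmB)}
    → {ball_in(b3,rmC), carry(b2,right), carry(b4,left), robot_in(rmB)}

== RESULT ==
["ball_in(b3,rmC)", "carry(b2,right)", "carry(b4,left)", "robot_in(rmB)"]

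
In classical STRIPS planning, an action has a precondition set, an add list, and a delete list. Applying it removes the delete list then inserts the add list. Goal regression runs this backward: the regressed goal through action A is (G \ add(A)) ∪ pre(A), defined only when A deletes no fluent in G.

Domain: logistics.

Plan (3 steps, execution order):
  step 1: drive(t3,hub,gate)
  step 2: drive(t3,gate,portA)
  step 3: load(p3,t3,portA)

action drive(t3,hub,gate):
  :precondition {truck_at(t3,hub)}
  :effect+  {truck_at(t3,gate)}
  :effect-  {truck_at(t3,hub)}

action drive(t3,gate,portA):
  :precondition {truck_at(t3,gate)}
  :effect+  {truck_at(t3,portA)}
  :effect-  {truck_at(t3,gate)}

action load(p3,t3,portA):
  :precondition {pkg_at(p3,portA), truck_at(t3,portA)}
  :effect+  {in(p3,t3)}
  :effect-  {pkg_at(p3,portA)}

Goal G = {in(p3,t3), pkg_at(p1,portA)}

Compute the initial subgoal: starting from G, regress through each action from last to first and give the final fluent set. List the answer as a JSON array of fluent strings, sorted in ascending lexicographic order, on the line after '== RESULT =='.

Work backward from the goal:
  through step 3 (load(p3,t3,portA)): drop {in(p3,t3)}, keep {pkg_at(p1,portA)}, require {pkg_at(p3,portA), truck_at(t3,portA)}
    → {pkg_at(p1,portA), pkg_at(p3,portA), truck_at(t3,portA)}
  through step 2 (drive(t3,gate,portA)): drop {truck_at(t3,portA)}, keep {pkg_at(p1,portA), pkg_at(p3,portA)}, require {truck_at(t3,gate)}
    → {pkg_at(p1,portA), pkg_at(p3,portA), truck_at(t3,gate)}
  through step 1 (drive(t3,hub,gate)): drop {truck_at(t3,gate)}, keep {pkg_at(p1,portA), pkg_at(p3,portA)}, require {truck_at(t3,hub)}
    → {pkg_at(p1,portA), pkg_at(p3,portA), truck_at(t3,hub)}

== RESULT ==
["pkg_at(p1,portA)", "pkg_at(p3,portA)", "truck_at(t3,hub)"]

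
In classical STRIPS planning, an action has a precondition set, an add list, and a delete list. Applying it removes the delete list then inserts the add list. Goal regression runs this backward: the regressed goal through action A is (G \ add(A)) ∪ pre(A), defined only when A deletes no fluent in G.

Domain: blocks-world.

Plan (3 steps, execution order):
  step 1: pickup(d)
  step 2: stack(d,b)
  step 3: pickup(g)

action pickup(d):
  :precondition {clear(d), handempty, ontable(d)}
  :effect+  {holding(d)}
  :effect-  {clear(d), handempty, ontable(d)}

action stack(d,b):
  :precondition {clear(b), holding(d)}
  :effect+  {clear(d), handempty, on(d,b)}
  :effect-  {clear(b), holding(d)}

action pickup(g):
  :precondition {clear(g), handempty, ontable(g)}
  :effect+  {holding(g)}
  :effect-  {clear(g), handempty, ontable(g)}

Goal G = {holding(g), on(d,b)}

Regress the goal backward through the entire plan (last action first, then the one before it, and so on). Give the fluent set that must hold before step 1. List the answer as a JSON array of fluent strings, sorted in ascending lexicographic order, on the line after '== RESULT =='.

Work backward from the goal:
  through step 3 (pickup(g)): drop {holding(g)}, keep {on(d,b)}, require {clear(g), handempty, ontable(g)}
    → {clear(g), handempty, on(d,b), ontable(g)}
  through step 2 (stack(d,b)): drop {handempty, on(d,b)}, keep {clear(g), ontable(g)}, require {clear(b), holding(d)}
    → {clear(b), clear(g), holding(d), ontable(g)}
  through step 1 (pickup(d)): drop {holding(d)}, keep {clear(b), clear(g), ontable(g)}, require {clear(d), handempty, ontable(d)}
    → {clear(b), clear(d), clear(g), handempty, ontable(d), ontable(g)}

== RESULT ==
["clear(b)", "clear(d)", "clear(g)", "handempty", "ontable(d)", "ontable(g)"]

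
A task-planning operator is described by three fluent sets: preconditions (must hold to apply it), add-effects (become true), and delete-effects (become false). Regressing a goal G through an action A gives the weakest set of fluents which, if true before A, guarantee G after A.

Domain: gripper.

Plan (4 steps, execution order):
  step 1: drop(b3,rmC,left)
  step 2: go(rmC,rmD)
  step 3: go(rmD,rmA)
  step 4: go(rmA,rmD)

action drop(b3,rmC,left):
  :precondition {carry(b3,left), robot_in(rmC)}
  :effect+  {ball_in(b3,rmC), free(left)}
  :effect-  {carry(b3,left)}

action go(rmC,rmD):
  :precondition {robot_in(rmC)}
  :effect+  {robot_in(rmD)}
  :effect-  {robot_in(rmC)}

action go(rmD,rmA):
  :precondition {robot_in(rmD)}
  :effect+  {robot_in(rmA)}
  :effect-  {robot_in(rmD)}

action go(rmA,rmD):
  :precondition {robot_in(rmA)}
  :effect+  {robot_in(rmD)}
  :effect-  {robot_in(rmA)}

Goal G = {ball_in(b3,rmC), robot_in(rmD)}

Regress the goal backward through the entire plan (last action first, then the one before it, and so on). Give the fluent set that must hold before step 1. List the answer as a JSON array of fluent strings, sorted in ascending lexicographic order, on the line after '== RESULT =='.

Work backward from the goal:
  through step 4 (go(rmA,rmD)): drop {robot_in(rmD)}, keep {ball_in(b3,rmC)}, require {robot_in(rmA)}
    → {ball_in(b3,rmC), robot_in(rmA)}
  through step 3 (go(rmD,rmA)): drop {robot_in(rmA)}, keep {ball_in(b3,rmC)}, require {robot_in(rmD)}
    → {ball_in(b3,rmC), robot_in(rmD)}
  through step 2 (go(rmC,rmD)): drop {robot_in(rmD)}, keep {ball_in(b3,rmC)}, require {robot_in(rmC)}
    → {ball_in(b3,rmC), robot_in(rmC)}
  through step 1 (drop(b3,rmC,left)): drop {ball_in(b3,rmC)}, keep {robot_in(rmC)}, require {carry(b3,left), robot_in(rmC)}
    → {carry(b3,left), robot_in(rmC)}

== RESULT ==
["carry(b3,left)", "robot_in(rmC)"]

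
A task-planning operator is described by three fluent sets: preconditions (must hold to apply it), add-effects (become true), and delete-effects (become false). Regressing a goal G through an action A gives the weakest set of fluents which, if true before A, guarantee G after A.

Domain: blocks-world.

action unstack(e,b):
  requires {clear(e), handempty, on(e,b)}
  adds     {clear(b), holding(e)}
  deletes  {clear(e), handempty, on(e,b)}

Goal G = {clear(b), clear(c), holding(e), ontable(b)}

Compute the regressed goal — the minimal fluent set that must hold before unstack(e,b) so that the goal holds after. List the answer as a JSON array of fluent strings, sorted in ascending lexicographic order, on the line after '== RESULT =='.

Compute (G \ add) ∪ pre:
  G ∩ del = {}  (empty — regression defined)
  G \ add = {clear(b), clear(c), holding(e), ontable(b)} \ {clear(b), holding(e)} = {clear(c), ontable(b)}
  ∪ pre   = {clear(c), ontable(b)} ∪ {clear(e), handempty, on(e,b)}
          = {clear(c), clear(e), handempty, on(e,b), ontable(b)}

== RESULT ==
["clear(c)", "clear(e)", "handempty", "on(e,b)", "ontable(b)"]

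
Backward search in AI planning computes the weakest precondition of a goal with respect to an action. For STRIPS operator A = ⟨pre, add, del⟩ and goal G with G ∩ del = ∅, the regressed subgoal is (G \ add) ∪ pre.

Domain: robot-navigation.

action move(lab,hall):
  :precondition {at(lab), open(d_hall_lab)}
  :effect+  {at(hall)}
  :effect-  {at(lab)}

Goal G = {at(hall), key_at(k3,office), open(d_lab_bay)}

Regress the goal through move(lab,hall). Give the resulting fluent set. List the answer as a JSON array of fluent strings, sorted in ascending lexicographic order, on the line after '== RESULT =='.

Regress:
  G ∩ del = {}  (empty — regression defined)
  G \ add = {at(hall), key_at(k3,office), open(d_lab_bay)} \ {at(hall)} = {key_at(k3,office), open(d_lab_bay)}
  ∪ pre   = {key_at(k3,office), open(d_lab_bay)} ∪ {at(lab), open(d_hall_lab)}
          = {at(lab), key_at(k3,office), open(d_hall_lab), open(d_lab_bay)}

== RESULT ==
["at(lab)", "key_at(k3,office)", "open(d_hall_lab)", "open(d_lab_bay)"]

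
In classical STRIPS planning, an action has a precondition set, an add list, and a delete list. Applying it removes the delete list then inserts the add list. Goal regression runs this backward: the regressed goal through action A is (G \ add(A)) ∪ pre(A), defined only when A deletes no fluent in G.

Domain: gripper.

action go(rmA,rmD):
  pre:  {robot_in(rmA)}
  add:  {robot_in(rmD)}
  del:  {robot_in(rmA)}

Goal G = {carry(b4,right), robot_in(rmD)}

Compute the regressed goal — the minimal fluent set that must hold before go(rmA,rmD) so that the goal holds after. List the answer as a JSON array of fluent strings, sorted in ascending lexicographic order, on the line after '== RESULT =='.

Regress:
  G ∩ del = {}  (empty — regression defined)
  G \ add = {carry(b4,right), robot_in(rmD)} \ {robot_in(rmD)} = {carry(b4,right)}
  ∪ pre   = {carry(b4,right)} ∪ {robot_in(rmA)}
          = {carry(b4,right), robot_in(rmA)}

== RESULT ==
["carry(b4,right)", "robot_in(rmA)"]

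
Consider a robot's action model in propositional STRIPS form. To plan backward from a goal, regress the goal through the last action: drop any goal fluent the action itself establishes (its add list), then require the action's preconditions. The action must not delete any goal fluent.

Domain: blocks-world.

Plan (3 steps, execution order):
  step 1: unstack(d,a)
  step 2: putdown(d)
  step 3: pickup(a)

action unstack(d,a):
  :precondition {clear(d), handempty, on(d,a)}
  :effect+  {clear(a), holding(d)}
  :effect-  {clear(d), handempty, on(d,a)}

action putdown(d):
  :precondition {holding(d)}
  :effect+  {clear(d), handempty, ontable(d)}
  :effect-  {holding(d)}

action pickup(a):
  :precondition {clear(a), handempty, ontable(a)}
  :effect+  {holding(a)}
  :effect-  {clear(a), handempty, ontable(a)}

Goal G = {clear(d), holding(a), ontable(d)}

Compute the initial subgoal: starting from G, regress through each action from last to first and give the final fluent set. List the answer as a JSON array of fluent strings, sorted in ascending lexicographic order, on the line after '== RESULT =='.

Work backward from the goal:
  through step 3 (pickup(a)): drop {holding(a)}, keep {clear(d), ontable(d)}, require {clear(a), handempty, ontable(a)}
    → {clear(a), clear(d), handempty, ontable(a), ontable(d)}
  through step 2 (putdown(d)): drop {clear(d), handempty, ontable(d)}, keep {clear(a), ontable(a)}, require {holding(d)}
    → {clear(a), holding(d), ontable(a)}
  through step 1 (unstack(d,a)): drop {clear(a), holding(d)}, keep {ontable(a)}, require {clear(d), handempty, on(d,a)}
    → {clear(d), handempty, on(d,a), ontable(a)}

== RESULT ==
["clear(d)", "handempty", "on(d,a)", "ontable(a)"]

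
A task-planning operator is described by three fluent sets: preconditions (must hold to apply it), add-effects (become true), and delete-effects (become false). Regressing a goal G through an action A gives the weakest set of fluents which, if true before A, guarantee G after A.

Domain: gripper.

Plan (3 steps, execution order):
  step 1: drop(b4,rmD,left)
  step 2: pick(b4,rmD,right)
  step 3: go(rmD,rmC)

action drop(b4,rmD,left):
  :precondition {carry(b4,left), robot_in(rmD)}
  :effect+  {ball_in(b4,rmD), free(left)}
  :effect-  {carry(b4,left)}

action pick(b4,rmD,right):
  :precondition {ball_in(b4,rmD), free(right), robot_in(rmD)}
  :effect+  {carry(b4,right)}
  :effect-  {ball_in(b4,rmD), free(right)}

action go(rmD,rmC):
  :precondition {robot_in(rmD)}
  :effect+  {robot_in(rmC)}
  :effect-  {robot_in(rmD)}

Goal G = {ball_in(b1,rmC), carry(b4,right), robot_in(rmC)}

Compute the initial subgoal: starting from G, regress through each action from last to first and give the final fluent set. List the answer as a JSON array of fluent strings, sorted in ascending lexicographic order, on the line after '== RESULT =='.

Work backward from the goal:
  through step 3 (go(rmD,rmC)): drop {robot_in(rmC)}, keep {ball_in(b1,rmC), carry(b4,right)}, require {robot_in(rmD)}
    → {ball_in(b1,rmC), carry(b4,right), robot_in(rmD)}
  through step 2 (pick(b4,rmD,right)): drop {carry(b4,right)}, keep {ball_in(b1,rmC), robot_in(rmD)}, require {ball_in(b4,rmD), free(right), robot_in(rmD)}
    → {ball_in(b1,rmC), ball_in(b4,rmD), free(right), robot_in(rmD)}
  through step 1 (drop(b4,rmD,left)): drop {ball_in(b4,rmD)}, keep {ball_in(b1,rmC), free(right), robot_in(rmD)}, require {carry(b4,left), robot_in(rmD)}
    → {ball_in(b1,rmC), carry(b4,left), free(right), robot_in(rmD)}

== RESULT ==
["ball_in(b1,rmC)", "carry(b4,left)", "free(right)", "robot_in(rmD)"]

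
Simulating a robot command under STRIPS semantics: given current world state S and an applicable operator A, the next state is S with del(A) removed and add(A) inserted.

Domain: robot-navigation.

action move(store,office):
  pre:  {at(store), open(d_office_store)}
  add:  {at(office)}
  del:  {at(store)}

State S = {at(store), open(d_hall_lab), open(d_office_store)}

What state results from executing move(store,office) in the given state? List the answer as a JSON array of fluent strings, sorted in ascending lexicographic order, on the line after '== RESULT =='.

Progress:
  pre ⊆ S: {at(store), open(d_office_store)} ⊆ S  — applicable
  S \ del = {open(d_hall_lab), open(d_office_store)}
  ∪ add   = {at(office), open(d_hall_lab), open(d_office_store)}

== RESULT ==
["at(office)", "open(d_hall_lab)", "open(d_office_store)"]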